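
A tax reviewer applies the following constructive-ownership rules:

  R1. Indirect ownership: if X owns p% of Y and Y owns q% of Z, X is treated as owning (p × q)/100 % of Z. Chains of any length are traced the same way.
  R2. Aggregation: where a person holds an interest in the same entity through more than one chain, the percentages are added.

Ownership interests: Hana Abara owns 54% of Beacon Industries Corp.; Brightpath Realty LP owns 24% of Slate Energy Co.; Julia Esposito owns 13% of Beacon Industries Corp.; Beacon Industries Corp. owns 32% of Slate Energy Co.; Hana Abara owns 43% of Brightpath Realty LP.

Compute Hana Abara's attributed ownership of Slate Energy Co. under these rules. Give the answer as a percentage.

27.6%

Chain via Beacon Industries Corp. (R1): 54% × 32% = 17.28% of Slate Energy Co.
Chain via Brightpath Realty LP (R1): 43% × 24% = 10.32% of Slate Energy Co.
Aggregating (R2): 17.28% + 10.32% = 27.6%.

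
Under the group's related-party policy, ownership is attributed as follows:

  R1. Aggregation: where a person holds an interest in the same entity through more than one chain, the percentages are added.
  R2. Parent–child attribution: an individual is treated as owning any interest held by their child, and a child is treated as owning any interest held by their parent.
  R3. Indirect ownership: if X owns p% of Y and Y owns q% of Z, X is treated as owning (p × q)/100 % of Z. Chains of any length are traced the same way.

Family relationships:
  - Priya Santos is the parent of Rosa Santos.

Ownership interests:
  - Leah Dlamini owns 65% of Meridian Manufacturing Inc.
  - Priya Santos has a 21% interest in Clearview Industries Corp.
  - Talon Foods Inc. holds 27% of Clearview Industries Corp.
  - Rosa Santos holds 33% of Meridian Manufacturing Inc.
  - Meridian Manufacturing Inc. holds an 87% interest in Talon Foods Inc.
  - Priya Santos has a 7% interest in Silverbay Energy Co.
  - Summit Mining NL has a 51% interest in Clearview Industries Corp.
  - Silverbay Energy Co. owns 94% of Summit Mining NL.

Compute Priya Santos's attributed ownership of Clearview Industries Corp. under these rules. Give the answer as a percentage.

By parent–child attribution (R2), Priya Santos is treated as owning Rosa Santos's 33% interest in Meridian Manufacturing Inc.
Chain via Silverbay Energy Co. → Summit Mining NL (R3): 7% × 94% × 51% = 3.3558% of Clearview Industries Corp.
Direct interest in Clearview Industries Corp: 21%.
Chain via Meridian Manufacturing Inc. → Talon Foods Inc. (R3): 33% × 87% × 27% = 7.7517% of Clearview Industries Corp.
Aggregating (R1): 3.3558% + 21% + 7.7517% = 32.1075%.

32.1075%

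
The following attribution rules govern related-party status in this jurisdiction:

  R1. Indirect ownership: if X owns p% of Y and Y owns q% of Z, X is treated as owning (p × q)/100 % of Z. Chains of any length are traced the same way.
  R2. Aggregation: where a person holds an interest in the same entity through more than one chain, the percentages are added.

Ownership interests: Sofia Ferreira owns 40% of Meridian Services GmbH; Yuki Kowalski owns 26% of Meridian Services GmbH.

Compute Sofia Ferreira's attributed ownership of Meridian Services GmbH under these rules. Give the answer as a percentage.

40%

Direct interest in Meridian Services GmbH: 40%.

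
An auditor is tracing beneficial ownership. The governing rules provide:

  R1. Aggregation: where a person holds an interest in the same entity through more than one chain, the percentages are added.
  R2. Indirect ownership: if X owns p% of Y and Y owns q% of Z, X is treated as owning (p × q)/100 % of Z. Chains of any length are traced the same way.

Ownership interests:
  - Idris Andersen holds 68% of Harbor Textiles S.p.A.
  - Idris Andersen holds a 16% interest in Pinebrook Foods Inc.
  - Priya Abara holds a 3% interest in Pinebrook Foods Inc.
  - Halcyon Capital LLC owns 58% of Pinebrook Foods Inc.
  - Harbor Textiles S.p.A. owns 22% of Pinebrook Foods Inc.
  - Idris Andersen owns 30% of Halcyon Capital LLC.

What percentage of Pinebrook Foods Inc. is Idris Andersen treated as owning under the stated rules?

48.36%

Chain via Harbor Textiles S.p.A. (R2): 68% × 22% = 14.96% of Pinebrook Foods Inc.
Chain via Halcyon Capital LLC (R2): 30% × 58% = 17.4% of Pinebrook Foods Inc.
Direct interest in Pinebrook Foods Inc: 16%.
Aggregating (R1): 14.96% + 17.4% + 16% = 48.36%.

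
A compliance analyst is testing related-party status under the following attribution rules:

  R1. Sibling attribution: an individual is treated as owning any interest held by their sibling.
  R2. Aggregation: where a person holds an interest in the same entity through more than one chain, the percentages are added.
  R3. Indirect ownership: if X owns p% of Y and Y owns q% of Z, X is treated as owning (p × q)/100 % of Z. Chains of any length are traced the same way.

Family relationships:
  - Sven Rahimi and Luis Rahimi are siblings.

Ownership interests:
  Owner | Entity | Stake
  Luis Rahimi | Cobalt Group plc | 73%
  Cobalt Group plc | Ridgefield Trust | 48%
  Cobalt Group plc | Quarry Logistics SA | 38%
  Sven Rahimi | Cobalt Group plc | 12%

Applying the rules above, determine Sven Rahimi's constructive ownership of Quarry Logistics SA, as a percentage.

By sibling attribution (R1), Sven Rahimi is treated as also owning Luis Rahimi's interest in Cobalt Group plc, giving 12% + 73% = 85%.
Chain via Cobalt Group plc (R3): 85% × 38% = 32.3% of Quarry Logistics SA.

32.3%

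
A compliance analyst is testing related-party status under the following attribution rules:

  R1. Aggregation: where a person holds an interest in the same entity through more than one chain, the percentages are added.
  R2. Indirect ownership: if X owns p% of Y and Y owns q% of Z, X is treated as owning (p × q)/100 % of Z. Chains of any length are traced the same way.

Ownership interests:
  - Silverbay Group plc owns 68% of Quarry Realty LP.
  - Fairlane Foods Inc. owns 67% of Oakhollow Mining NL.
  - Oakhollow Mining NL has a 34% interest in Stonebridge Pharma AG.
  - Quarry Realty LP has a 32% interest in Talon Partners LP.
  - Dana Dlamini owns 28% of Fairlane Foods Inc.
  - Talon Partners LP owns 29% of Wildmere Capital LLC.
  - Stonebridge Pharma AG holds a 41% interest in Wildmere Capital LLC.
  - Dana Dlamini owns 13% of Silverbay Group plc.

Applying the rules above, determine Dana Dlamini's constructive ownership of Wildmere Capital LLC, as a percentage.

Chain via Fairlane Foods Inc. → Oakhollow Mining NL → Stonebridge Pharma AG (R2): 28% × 67% × 34% × 41% = 2.615144% of Wildmere Capital LLC.
Chain via Silverbay Group plc → Quarry Realty LP → Talon Partners LP (R2): 13% × 68% × 32% × 29% = 0.820352% of Wildmere Capital LLC.
Aggregating (R1): 2.615144% + 0.820352% = 3.435496%.

3.435496%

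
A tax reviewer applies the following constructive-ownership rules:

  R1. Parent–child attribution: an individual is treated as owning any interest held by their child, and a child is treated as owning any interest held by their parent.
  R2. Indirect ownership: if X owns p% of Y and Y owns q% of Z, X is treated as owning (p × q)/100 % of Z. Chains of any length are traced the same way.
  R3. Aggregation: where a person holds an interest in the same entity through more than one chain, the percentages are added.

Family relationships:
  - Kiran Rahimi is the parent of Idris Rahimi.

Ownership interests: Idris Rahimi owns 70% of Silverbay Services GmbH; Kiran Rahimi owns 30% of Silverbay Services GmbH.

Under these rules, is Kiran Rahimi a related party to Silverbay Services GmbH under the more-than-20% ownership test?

By parent–child attribution (R1), Kiran Rahimi is treated as also owning Idris Rahimi's interest in Silverbay Services GmbH, giving 30% + 70% = 100%.
Direct interest in Silverbay Services GmbH: 100%.
100% exceeds the 20% threshold, so Kiran is a related party to Silverbay Services GmbH.

Yes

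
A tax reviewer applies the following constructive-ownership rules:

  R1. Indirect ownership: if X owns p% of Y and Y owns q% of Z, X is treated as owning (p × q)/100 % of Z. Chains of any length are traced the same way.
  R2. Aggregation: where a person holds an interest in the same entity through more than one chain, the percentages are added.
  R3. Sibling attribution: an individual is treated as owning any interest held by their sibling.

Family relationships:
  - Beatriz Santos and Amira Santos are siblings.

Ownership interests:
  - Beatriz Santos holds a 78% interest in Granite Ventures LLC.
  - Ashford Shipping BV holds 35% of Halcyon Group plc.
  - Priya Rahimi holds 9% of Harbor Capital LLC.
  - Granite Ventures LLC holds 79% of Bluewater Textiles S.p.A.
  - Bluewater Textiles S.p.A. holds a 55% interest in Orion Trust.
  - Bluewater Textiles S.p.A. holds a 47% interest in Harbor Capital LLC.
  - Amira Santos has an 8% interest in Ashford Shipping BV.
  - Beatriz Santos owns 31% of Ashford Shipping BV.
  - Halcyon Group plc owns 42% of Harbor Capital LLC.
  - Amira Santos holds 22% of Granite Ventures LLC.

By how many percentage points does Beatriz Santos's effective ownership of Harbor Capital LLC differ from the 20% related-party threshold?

By sibling attribution (R3), Beatriz Santos is treated as also owning Amira Santos's interest in Ashford Shipping BV, giving 31% + 8% = 39%.
By sibling attribution (R3), Beatriz Santos is treated as also owning Amira Santos's interest in Granite Ventures LLC, giving 78% + 22% = 100%.
Chain via Ashford Shipping BV → Halcyon Group plc (R1): 39% × 35% × 42% = 5.733% of Harbor Capital LLC.
Chain via Granite Ventures LLC → Bluewater Textiles S.p.A. (R1): 100% × 79% × 47% = 37.13% of Harbor Capital LLC.
Aggregating (R2): 5.733% + 37.13% = 42.863%.
42.863% exceeds the 20% threshold by 22.863 percentage points.

22.863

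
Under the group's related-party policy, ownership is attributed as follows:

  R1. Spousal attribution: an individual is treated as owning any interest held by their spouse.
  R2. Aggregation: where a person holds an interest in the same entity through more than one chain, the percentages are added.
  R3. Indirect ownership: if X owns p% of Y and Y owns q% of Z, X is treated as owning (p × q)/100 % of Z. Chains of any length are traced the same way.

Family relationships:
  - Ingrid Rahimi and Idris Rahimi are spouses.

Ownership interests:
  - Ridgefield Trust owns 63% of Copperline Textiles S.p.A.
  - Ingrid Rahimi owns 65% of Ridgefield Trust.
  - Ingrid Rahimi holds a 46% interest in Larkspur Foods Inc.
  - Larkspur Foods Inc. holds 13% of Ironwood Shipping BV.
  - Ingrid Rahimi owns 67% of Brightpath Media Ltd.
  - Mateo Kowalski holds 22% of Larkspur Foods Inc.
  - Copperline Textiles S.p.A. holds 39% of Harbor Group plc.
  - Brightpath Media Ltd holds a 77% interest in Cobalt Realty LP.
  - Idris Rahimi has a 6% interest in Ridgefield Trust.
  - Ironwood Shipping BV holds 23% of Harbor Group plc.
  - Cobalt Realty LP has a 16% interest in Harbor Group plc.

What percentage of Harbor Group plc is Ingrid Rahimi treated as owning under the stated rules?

27.0745%

By spousal attribution (R1), Ingrid Rahimi is treated as also owning Idris Rahimi's interest in Ridgefield Trust, giving 65% + 6% = 71%.
Chain via Larkspur Foods Inc. → Ironwood Shipping BV (R3): 46% × 13% × 23% = 1.3754% of Harbor Group plc.
Chain via Ridgefield Trust → Copperline Textiles S.p.A. (R3): 71% × 63% × 39% = 17.4447% of Harbor Group plc.
Chain via Brightpath Media Ltd → Cobalt Realty LP (R3): 67% × 77% × 16% = 8.2544% of Harbor Group plc.
Aggregating (R2): 1.3754% + 17.4447% + 8.2544% = 27.0745%.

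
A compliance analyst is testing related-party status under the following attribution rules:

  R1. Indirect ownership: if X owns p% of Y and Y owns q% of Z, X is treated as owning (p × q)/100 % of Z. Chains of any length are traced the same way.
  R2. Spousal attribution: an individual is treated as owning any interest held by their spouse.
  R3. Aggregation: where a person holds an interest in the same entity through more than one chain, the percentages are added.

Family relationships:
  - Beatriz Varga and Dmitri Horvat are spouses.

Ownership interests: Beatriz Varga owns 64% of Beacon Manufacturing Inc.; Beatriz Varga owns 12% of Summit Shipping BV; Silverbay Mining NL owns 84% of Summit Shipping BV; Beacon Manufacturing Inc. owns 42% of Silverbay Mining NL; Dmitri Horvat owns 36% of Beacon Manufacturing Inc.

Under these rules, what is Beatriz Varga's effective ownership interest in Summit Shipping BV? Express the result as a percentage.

By spousal attribution (R2), Beatriz Varga is treated as also owning Dmitri Horvat's interest in Beacon Manufacturing Inc, giving 64% + 36% = 100%.
Chain via Beacon Manufacturing Inc. → Silverbay Mining NL (R1): 100% × 42% × 84% = 35.28% of Summit Shipping BV.
Direct interest in Summit Shipping BV: 12%.
Aggregating (R3): 35.28% + 12% = 47.28%.

47.28%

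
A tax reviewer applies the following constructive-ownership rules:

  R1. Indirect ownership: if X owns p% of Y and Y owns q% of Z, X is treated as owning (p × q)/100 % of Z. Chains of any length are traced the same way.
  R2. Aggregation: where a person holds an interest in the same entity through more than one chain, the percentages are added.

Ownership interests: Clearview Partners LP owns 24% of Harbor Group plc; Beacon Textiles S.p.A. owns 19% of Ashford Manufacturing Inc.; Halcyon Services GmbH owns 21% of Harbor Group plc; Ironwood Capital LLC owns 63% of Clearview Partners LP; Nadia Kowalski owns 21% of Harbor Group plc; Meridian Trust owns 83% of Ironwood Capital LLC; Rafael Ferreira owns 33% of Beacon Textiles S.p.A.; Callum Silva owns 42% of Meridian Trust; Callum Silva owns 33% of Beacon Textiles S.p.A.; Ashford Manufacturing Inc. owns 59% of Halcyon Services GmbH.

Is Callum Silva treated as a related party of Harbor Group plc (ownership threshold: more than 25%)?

No

Chain via Beacon Textiles S.p.A. → Ashford Manufacturing Inc. → Halcyon Services GmbH (R1): 33% × 19% × 59% × 21% = 0.776853% of Harbor Group plc.
Chain via Meridian Trust → Ironwood Capital LLC → Clearview Partners LP (R1): 42% × 83% × 63% × 24% = 5.270832% of Harbor Group plc.
Aggregating (R2): 0.776853% + 5.270832% = 6.047685%.
6.047685% does not exceed the 25% threshold, so Callum is not a related party to Harbor Group plc.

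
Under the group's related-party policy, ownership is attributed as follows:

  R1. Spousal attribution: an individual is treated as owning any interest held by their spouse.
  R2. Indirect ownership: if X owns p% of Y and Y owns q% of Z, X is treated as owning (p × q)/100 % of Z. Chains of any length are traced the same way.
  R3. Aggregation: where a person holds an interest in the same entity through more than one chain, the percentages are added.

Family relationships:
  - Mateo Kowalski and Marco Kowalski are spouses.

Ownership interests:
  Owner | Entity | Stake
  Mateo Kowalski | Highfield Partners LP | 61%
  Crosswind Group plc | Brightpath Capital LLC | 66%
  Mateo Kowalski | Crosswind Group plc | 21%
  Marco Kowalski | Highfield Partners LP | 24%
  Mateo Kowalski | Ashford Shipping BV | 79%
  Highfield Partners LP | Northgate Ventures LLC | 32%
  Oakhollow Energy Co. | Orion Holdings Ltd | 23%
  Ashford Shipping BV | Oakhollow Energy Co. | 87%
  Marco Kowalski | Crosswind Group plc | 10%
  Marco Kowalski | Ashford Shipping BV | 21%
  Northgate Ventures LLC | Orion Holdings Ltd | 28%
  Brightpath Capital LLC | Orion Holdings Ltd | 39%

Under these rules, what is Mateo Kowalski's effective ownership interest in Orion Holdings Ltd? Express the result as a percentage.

35.6054%

By spousal attribution (R1), Mateo Kowalski is treated as also owning Marco Kowalski's interest in Crosswind Group plc, giving 21% + 10% = 31%.
By spousal attribution (R1), Mateo Kowalski is treated as also owning Marco Kowalski's interest in Highfield Partners LP, giving 61% + 24% = 85%.
By spousal attribution (R1), Mateo Kowalski is treated as also owning Marco Kowalski's interest in Ashford Shipping BV, giving 79% + 21% = 100%.
Chain via Crosswind Group plc → Brightpath Capital LLC (R2): 31% × 66% × 39% = 7.9794% of Orion Holdings Ltd.
Chain via Highfield Partners LP → Northgate Ventures LLC (R2): 85% × 32% × 28% = 7.616% of Orion Holdings Ltd.
Chain via Ashford Shipping BV → Oakhollow Energy Co. (R2): 100% × 87% × 23% = 20.01% of Orion Holdings Ltd.
Aggregating (R3): 7.9794% + 7.616% + 20.01% = 35.6054%.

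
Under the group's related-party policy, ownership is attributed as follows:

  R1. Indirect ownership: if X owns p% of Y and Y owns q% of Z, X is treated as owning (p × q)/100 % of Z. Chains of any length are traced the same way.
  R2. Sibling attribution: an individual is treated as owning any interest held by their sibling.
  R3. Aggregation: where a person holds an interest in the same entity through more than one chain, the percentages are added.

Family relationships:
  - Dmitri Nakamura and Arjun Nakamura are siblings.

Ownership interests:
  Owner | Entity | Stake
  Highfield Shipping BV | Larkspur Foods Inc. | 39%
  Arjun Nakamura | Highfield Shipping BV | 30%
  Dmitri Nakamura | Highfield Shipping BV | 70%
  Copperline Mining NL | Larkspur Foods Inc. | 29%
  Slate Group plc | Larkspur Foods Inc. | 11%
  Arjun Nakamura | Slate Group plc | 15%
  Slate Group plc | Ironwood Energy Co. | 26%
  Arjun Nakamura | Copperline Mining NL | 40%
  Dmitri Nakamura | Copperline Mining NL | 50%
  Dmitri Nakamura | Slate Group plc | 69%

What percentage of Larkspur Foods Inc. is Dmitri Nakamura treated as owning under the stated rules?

By sibling attribution (R2), Dmitri Nakamura is treated as also owning Arjun Nakamura's interest in Copperline Mining NL, giving 50% + 40% = 90%.
By sibling attribution (R2), Dmitri Nakamura is treated as also owning Arjun Nakamura's interest in Highfield Shipping BV, giving 70% + 30% = 100%.
By sibling attribution (R2), Dmitri Nakamura is treated as also owning Arjun Nakamura's interest in Slate Group plc, giving 69% + 15% = 84%.
Chain via Copperline Mining NL (R1): 90% × 29% = 26.1% of Larkspur Foods Inc.
Chain via Highfield Shipping BV (R1): 100% × 39% = 39% of Larkspur Foods Inc.
Chain via Slate Group plc (R1): 84% × 11% = 9.24% of Larkspur Foods Inc.
Aggregating (R3): 26.1% + 39% + 9.24% = 74.34%.

74.34%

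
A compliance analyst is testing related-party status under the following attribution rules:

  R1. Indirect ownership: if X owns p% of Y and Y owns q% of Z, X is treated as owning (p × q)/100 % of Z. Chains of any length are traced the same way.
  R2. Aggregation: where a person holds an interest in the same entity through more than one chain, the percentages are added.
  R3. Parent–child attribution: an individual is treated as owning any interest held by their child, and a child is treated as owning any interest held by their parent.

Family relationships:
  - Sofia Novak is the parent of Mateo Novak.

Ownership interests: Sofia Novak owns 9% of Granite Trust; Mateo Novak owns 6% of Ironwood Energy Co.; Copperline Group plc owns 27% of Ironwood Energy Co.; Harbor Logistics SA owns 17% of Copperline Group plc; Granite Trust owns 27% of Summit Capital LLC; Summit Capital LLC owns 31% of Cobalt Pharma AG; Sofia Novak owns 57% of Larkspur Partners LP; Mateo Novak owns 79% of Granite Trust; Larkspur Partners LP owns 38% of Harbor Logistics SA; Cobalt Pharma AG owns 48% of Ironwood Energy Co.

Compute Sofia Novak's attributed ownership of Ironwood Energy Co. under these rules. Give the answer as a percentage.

By parent–child attribution (R3), Sofia Novak is treated as also owning Mateo Novak's interest in Granite Trust, giving 9% + 79% = 88%.
By parent–child attribution (R3), Sofia Novak is treated as owning Mateo Novak's 6% interest in Ironwood Energy Co.
Chain via Larkspur Partners LP → Harbor Logistics SA → Copperline Group plc (R1): 57% × 38% × 17% × 27% = 0.994194% of Ironwood Energy Co.
Chain via Granite Trust → Summit Capital LLC → Cobalt Pharma AG (R1): 88% × 27% × 31% × 48% = 3.535488% of Ironwood Energy Co.
Direct interest in Ironwood Energy Co: 6%.
Aggregating (R2): 0.994194% + 3.535488% + 6% = 10.529682%.

10.529682%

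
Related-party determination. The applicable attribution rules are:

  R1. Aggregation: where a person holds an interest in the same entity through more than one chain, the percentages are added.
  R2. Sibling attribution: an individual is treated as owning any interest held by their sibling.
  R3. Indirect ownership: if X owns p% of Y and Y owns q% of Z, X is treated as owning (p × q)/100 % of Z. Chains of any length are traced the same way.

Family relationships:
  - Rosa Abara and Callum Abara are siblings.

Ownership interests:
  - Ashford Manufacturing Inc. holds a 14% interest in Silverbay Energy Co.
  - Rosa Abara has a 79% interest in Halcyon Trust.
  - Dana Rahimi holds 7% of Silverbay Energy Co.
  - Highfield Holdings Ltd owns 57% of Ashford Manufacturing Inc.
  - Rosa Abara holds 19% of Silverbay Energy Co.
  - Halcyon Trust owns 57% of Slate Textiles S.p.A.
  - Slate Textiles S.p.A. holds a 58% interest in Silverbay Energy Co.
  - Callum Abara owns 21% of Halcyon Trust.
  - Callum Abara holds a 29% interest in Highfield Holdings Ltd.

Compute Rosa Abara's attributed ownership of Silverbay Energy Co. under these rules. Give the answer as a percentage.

By sibling attribution (R2), Rosa Abara is treated as also owning Callum Abara's interest in Halcyon Trust, giving 79% + 21% = 100%.
By sibling attribution (R2), Rosa Abara is treated as owning Callum Abara's 29% interest in Highfield Holdings Ltd.
Chain via Halcyon Trust → Slate Textiles S.p.A. (R3): 100% × 57% × 58% = 33.06% of Silverbay Energy Co.
Direct interest in Silverbay Energy Co: 19%.
Chain via Highfield Holdings Ltd → Ashford Manufacturing Inc. (R3): 29% × 57% × 14% = 2.3142% of Silverbay Energy Co.
Aggregating (R1): 33.06% + 19% + 2.3142% = 54.3742%.

54.3742%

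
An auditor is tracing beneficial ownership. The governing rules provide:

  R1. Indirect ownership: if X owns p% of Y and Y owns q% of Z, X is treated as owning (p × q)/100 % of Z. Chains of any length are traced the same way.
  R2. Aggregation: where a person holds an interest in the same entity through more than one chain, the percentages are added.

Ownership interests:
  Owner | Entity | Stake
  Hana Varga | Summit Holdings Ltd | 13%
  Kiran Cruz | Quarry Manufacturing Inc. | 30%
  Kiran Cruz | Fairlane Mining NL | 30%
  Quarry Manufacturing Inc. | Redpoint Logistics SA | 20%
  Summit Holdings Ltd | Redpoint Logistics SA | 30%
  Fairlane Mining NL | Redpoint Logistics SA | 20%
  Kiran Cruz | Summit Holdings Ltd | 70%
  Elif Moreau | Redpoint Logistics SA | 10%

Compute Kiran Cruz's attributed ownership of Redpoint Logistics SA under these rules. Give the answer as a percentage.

33%

Chain via Fairlane Mining NL (R1): 30% × 20% = 6% of Redpoint Logistics SA.
Chain via Quarry Manufacturing Inc. (R1): 30% × 20% = 6% of Redpoint Logistics SA.
Chain via Summit Holdings Ltd (R1): 70% × 30% = 21% of Redpoint Logistics SA.
Aggregating (R2): 6% + 6% + 21% = 33%.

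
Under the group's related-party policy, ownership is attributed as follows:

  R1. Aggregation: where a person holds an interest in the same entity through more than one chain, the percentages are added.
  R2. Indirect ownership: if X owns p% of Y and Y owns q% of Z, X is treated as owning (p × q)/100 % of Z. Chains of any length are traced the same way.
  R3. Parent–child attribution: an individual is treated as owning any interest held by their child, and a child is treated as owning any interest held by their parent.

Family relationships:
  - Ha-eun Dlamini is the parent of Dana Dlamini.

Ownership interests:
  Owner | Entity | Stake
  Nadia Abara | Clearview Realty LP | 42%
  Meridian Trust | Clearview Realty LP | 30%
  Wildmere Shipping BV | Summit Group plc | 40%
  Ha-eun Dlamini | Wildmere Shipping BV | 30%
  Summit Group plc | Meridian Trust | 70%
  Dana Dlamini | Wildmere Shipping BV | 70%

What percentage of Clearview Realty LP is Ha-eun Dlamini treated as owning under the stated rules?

By parent–child attribution (R3), Ha-eun Dlamini is treated as also owning Dana Dlamini's interest in Wildmere Shipping BV, giving 30% + 70% = 100%.
Chain via Wildmere Shipping BV → Summit Group plc → Meridian Trust (R2): 100% × 40% × 70% × 30% = 8.4% of Clearview Realty LP.

8.4%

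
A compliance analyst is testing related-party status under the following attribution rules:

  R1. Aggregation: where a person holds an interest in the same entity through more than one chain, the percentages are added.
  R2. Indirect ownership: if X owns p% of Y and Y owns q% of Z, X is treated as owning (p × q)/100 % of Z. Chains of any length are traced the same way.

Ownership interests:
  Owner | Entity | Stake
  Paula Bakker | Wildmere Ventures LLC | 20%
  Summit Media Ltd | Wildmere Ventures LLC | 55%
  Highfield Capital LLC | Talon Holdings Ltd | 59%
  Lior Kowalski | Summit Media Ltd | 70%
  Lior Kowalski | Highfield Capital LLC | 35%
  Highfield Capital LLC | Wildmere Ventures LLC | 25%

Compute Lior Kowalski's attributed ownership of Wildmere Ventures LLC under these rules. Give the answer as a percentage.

Chain via Highfield Capital LLC (R2): 35% × 25% = 8.75% of Wildmere Ventures LLC.
Chain via Summit Media Ltd (R2): 70% × 55% = 38.5% of Wildmere Ventures LLC.
Aggregating (R1): 8.75% + 38.5% = 47.25%.

47.25%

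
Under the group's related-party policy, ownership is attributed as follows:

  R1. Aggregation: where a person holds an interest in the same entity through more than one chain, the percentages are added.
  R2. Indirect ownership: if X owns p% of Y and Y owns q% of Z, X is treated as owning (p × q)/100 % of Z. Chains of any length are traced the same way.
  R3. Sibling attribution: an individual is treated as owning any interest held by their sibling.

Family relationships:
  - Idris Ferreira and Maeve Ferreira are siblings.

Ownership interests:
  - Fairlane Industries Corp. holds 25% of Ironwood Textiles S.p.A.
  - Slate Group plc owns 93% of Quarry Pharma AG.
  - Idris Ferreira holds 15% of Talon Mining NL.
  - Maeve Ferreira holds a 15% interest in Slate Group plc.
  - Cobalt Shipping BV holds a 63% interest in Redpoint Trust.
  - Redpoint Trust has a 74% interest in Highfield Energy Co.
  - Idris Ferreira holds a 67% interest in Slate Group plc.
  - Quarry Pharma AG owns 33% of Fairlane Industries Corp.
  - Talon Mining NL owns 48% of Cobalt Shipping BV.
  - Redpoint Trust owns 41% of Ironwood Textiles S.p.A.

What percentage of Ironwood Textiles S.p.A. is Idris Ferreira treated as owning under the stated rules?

8.15121%

By sibling attribution (R3), Idris Ferreira is treated as also owning Maeve Ferreira's interest in Slate Group plc, giving 67% + 15% = 82%.
Chain via Slate Group plc → Quarry Pharma AG → Fairlane Industries Corp. (R2): 82% × 93% × 33% × 25% = 6.29145% of Ironwood Textiles S.p.A.
Chain via Talon Mining NL → Cobalt Shipping BV → Redpoint Trust (R2): 15% × 48% × 63% × 41% = 1.85976% of Ironwood Textiles S.p.A.
Aggregating (R1): 6.29145% + 1.85976% = 8.15121%.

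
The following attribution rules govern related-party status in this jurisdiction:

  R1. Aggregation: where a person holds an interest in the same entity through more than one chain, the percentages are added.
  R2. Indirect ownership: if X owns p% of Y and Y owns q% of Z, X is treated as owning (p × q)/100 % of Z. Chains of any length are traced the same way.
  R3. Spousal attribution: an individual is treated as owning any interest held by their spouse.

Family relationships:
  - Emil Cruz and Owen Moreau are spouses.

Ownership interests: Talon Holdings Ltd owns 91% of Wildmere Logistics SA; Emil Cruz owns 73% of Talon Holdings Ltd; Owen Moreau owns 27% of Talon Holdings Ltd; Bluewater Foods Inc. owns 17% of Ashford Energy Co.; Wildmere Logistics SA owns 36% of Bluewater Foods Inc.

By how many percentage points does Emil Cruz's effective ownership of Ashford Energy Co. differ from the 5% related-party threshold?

By spousal attribution (R3), Emil Cruz is treated as also owning Owen Moreau's interest in Talon Holdings Ltd, giving 73% + 27% = 100%.
Chain via Talon Holdings Ltd → Wildmere Logistics SA → Bluewater Foods Inc. (R2): 100% × 91% × 36% × 17% = 5.5692% of Ashford Energy Co.
5.5692% exceeds the 5% threshold by 0.5692 percentage points.

0.5692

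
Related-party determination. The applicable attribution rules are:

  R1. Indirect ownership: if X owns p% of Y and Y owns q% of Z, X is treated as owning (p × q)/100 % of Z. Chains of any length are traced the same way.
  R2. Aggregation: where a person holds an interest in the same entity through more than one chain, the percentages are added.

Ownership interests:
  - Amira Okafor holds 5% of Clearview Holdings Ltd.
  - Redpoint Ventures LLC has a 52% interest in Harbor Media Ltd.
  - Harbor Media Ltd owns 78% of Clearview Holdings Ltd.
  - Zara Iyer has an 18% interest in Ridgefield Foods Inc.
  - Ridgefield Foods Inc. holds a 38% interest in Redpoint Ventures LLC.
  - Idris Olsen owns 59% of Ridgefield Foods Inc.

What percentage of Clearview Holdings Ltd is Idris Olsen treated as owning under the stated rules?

Chain via Ridgefield Foods Inc. → Redpoint Ventures LLC → Harbor Media Ltd (R1): 59% × 38% × 52% × 78% = 9.093552% of Clearview Holdings Ltd.

9.093552%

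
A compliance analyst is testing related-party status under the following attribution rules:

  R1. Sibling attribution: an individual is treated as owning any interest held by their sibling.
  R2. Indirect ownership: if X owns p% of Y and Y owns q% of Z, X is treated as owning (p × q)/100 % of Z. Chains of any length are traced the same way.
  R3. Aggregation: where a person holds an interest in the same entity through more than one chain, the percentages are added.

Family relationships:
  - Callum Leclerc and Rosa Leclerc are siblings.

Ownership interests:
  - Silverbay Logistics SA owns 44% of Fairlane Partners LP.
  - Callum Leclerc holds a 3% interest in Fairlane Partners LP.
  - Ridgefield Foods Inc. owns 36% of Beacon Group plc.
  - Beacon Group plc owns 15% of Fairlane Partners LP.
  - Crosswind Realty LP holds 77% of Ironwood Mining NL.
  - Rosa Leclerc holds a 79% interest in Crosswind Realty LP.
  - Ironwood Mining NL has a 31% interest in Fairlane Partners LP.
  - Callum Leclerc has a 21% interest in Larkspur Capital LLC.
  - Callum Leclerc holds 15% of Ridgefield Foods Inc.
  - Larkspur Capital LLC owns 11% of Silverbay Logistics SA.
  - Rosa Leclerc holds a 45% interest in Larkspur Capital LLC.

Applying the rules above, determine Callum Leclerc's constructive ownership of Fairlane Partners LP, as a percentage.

25.8617%

By sibling attribution (R1), Callum Leclerc is treated as also owning Rosa Leclerc's interest in Larkspur Capital LLC, giving 21% + 45% = 66%.
By sibling attribution (R1), Callum Leclerc is treated as owning Rosa Leclerc's 79% interest in Crosswind Realty LP.
Chain via Ridgefield Foods Inc. → Beacon Group plc (R2): 15% × 36% × 15% = 0.81% of Fairlane Partners LP.
Chain via Larkspur Capital LLC → Silverbay Logistics SA (R2): 66% × 11% × 44% = 3.1944% of Fairlane Partners LP.
Direct interest in Fairlane Partners LP: 3%.
Chain via Crosswind Realty LP → Ironwood Mining NL (R2): 79% × 77% × 31% = 18.8573% of Fairlane Partners LP.
Aggregating (R3): 0.81% + 3.1944% + 3% + 18.8573% = 25.8617%.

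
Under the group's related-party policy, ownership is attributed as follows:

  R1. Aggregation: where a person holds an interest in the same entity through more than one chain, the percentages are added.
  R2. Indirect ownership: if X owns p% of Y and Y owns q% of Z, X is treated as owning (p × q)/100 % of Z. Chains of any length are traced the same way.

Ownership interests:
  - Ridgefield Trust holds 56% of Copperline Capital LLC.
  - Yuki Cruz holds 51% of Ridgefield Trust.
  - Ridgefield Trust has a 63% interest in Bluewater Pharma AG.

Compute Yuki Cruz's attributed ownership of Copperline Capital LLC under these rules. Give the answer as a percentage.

Chain via Ridgefield Trust (R2): 51% × 56% = 28.56% of Copperline Capital LLC.

28.56%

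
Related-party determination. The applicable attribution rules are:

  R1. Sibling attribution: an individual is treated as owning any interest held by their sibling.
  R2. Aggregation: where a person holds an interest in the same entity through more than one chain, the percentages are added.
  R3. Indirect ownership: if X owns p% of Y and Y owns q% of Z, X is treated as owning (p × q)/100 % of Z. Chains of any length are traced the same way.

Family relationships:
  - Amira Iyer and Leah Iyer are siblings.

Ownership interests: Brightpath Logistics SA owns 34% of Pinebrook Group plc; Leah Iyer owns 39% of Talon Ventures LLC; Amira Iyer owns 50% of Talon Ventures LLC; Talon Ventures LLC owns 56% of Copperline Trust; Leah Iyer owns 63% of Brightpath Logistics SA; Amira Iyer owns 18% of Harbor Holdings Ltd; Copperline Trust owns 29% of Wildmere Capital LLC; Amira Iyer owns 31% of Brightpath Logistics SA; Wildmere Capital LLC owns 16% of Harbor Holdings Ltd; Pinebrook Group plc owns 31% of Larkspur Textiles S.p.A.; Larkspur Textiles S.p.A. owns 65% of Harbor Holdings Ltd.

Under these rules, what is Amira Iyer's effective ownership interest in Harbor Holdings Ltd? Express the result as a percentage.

26.752516%

By sibling attribution (R1), Amira Iyer is treated as also owning Leah Iyer's interest in Talon Ventures LLC, giving 50% + 39% = 89%.
By sibling attribution (R1), Amira Iyer is treated as also owning Leah Iyer's interest in Brightpath Logistics SA, giving 31% + 63% = 94%.
Chain via Talon Ventures LLC → Copperline Trust → Wildmere Capital LLC (R3): 89% × 56% × 29% × 16% = 2.312576% of Harbor Holdings Ltd.
Chain via Brightpath Logistics SA → Pinebrook Group plc → Larkspur Textiles S.p.A. (R3): 94% × 34% × 31% × 65% = 6.43994% of Harbor Holdings Ltd.
Direct interest in Harbor Holdings Ltd: 18%.
Aggregating (R2): 2.312576% + 6.43994% + 18% = 26.752516%.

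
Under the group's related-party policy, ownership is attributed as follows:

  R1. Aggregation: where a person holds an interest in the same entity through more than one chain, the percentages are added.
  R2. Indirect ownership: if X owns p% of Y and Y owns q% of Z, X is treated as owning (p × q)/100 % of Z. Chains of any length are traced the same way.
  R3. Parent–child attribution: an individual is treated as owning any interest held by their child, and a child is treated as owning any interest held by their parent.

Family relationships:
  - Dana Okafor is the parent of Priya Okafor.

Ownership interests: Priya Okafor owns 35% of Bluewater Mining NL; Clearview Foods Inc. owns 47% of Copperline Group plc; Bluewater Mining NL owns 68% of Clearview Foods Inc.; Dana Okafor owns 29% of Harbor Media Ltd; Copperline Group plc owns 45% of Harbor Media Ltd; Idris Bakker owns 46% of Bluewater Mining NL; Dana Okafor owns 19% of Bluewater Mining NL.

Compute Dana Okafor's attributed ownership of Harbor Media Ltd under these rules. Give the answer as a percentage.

By parent–child attribution (R3), Dana Okafor is treated as also owning Priya Okafor's interest in Bluewater Mining NL, giving 19% + 35% = 54%.
Chain via Bluewater Mining NL → Clearview Foods Inc. → Copperline Group plc (R2): 54% × 68% × 47% × 45% = 7.76628% of Harbor Media Ltd.
Direct interest in Harbor Media Ltd: 29%.
Aggregating (R1): 7.76628% + 29% = 36.76628%.

36.76628%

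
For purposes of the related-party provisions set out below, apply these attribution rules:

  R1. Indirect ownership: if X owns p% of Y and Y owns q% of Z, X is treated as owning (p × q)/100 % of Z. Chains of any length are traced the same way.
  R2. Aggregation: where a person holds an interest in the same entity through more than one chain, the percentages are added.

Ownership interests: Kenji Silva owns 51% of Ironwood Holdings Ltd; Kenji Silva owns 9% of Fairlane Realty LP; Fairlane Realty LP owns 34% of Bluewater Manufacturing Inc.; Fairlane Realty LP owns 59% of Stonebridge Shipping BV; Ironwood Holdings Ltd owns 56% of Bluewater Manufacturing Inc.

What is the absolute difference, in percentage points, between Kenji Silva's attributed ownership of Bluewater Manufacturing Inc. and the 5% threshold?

Chain via Ironwood Holdings Ltd (R1): 51% × 56% = 28.56% of Bluewater Manufacturing Inc.
Chain via Fairlane Realty LP (R1): 9% × 34% = 3.06% of Bluewater Manufacturing Inc.
Aggregating (R2): 28.56% + 3.06% = 31.62%.
31.62% exceeds the 5% threshold by 26.62 percentage points.

26.62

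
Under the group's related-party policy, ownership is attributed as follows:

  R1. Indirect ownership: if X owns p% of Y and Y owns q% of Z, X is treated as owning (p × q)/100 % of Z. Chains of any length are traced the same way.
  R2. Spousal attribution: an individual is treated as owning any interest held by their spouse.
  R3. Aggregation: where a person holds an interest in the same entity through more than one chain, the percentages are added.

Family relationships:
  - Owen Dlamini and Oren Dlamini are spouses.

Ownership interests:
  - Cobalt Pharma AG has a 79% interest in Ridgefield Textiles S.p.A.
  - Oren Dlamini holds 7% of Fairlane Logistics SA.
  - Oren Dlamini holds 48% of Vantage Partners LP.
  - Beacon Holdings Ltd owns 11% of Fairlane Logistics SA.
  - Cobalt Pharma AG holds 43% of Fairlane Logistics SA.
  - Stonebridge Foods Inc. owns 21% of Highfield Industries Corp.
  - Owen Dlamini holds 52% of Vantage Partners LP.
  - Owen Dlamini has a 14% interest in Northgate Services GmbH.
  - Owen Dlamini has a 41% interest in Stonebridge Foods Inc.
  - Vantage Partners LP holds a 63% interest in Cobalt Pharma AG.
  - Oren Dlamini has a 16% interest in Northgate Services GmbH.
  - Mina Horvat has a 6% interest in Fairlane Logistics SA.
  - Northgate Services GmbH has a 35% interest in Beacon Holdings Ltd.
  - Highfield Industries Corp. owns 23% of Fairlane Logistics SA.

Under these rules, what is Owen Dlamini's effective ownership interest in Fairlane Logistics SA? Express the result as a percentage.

37.2253%

By spousal attribution (R2), Owen Dlamini is treated as also owning Oren Dlamini's interest in Northgate Services GmbH, giving 14% + 16% = 30%.
By spousal attribution (R2), Owen Dlamini is treated as also owning Oren Dlamini's interest in Vantage Partners LP, giving 52% + 48% = 100%.
By spousal attribution (R2), Owen Dlamini is treated as owning Oren Dlamini's 7% interest in Fairlane Logistics SA.
Chain via Stonebridge Foods Inc. → Highfield Industries Corp. (R1): 41% × 21% × 23% = 1.9803% of Fairlane Logistics SA.
Chain via Northgate Services GmbH → Beacon Holdings Ltd (R1): 30% × 35% × 11% = 1.155% of Fairlane Logistics SA.
Chain via Vantage Partners LP → Cobalt Pharma AG (R1): 100% × 63% × 43% = 27.09% of Fairlane Logistics SA.
Direct interest in Fairlane Logistics SA: 7%.
Aggregating (R3): 1.9803% + 1.155% + 27.09% + 7% = 37.2253%.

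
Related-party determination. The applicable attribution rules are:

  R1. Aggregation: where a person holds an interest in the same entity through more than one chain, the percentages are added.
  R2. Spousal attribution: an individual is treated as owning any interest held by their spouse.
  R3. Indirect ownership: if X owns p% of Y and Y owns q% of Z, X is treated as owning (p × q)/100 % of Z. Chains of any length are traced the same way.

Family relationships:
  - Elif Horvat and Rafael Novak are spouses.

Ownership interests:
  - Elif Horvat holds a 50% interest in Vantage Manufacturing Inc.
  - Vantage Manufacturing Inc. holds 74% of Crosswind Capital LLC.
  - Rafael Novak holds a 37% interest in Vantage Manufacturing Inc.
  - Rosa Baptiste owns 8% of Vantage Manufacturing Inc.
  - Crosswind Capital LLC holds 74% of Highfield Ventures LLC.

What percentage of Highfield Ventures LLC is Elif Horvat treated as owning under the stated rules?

47.6412%

By spousal attribution (R2), Elif Horvat is treated as also owning Rafael Novak's interest in Vantage Manufacturing Inc, giving 50% + 37% = 87%.
Chain via Vantage Manufacturing Inc. → Crosswind Capital LLC (R3): 87% × 74% × 74% = 47.6412% of Highfield Ventures LLC.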